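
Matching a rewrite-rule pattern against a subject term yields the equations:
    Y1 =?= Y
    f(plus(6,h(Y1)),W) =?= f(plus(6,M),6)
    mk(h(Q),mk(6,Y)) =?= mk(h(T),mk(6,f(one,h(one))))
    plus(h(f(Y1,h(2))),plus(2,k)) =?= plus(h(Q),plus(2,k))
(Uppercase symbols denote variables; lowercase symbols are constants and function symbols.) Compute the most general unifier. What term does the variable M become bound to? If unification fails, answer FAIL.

h(f(one,h(one)))

Bind Y1 := Y; substituting into the 2 remaining equations that mention Y1 gives: f(plus(6,h(Y)),W) =?= f(plus(6,M),6),  plus(h(f(Y,h(2))),plus(2,k)) =?= plus(h(Q),plus(2,k)).
Decompose f/2: plus(6,h(Y)) =?= plus(6,M),  W =?= 6.
Decompose plus/2: 6 =?= 6,  h(Y) =?= M.
Delete trivial equation 6 =?= 6.
Bind M := h(Y); no other remaining equation mentions M.
Bind W := 6; no other remaining equation mentions W.
Decompose mk/2: h(Q) =?= h(T),  mk(6,Y) =?= mk(6,f(one,h(one))).
Decompose h/1: Q =?= T.
Bind Q := T; substituting into the one remaining equation that mentions Q gives: plus(h(f(Y,h(2))),plus(2,k)) =?= plus(h(T),plus(2,k)).
Decompose mk/2: 6 =?= 6,  Y =?= f(one,h(one)).
Delete trivial equation 6 =?= 6.
Bind Y := f(one,h(one)); substituting into the remaining equation gives: plus(h(f(f(one,h(one)),h(2))),plus(2,k)) =?= plus(h(T),plus(2,k)). Substituting into the earlier bindings gives Y1 := f(one,h(one)), M := h(f(one,h(one))).
Decompose plus/2: h(f(f(one,h(one)),h(2))) =?= h(T),  plus(2,k) =?= plus(2,k).
Decompose h/1: f(f(one,h(one)),h(2)) =?= T.
Bind T := f(f(one,h(one)),h(2)); no other remaining equation mentions T. Substituting into the earlier binding gives Q := f(f(one,h(one)),h(2)).
Delete trivial equation plus(2,k) =?= plus(2,k).
MGU = { Y1 -> f(one,h(one)), M -> h(f(one,h(one))), W -> 6, Q -> f(f(one,h(one)),h(2)), Y -> f(one,h(one)), T -> f(f(one,h(one)),h(2)) }, so M -> h(f(one,h(one))).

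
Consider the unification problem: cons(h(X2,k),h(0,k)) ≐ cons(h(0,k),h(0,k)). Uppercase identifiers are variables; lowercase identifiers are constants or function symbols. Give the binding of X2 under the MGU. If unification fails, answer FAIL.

0

Decompose cons/2: h(X2,k) ≐ h(0,k),  h(0,k) ≐ h(0,k).
Decompose h/2: X2 ≐ 0,  k ≐ k.
Bind X2 := 0; no other remaining equation mentions X2.
Delete trivial equation k ≐ k.
Delete trivial equation h(0,k) ≐ h(0,k).
MGU = { X2 := 0 }, so X2 := 0.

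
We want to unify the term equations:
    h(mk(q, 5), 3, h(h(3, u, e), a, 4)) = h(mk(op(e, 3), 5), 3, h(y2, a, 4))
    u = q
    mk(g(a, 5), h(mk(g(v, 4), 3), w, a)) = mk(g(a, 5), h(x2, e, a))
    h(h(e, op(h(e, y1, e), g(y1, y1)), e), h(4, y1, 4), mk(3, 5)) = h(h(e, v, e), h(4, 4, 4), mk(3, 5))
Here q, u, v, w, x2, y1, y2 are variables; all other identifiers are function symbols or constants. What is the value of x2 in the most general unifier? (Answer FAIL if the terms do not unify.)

Decompose h/3: mk(q, 5) = mk(op(e, 3), 5),  3 = 3,  h(h(3, u, e), a, 4) = h(y2, a, 4).
Decompose mk/2: q = op(e, 3),  5 = 5.
Bind q := op(e, 3); substituting into the one remaining equation that mentions q gives: u = op(e, 3).
Delete trivial equation 5 = 5.
Delete trivial equation 3 = 3.
Decompose h/3: h(3, u, e) = y2,  a = a,  4 = 4.
Bind y2 := h(3, u, e); no other remaining equation mentions y2.
Delete trivial equation a = a.
Delete trivial equation 4 = 4.
Bind u := op(e, 3); no other remaining equation mentions u. Substituting into the earlier binding gives y2 := h(3, op(e, 3), e).
Decompose mk/2: g(a, 5) = g(a, 5),  h(mk(g(v, 4), 3), w, a) = h(x2, e, a).
Delete trivial equation g(a, 5) = g(a, 5).
Decompose h/3: mk(g(v, 4), 3) = x2,  w = e,  a = a.
Bind x2 := mk(g(v, 4), 3); no other remaining equation mentions x2.
Bind w := e; no other remaining equation mentions w.
Delete trivial equation a = a.
Decompose h/3: h(e, op(h(e, y1, e), g(y1, y1)), e) = h(e, v, e),  h(4, y1, 4) = h(4, 4, 4),  mk(3, 5) = mk(3, 5).
Decompose h/3: e = e,  op(h(e, y1, e), g(y1, y1)) = v,  e = e.
Delete trivial equation e = e.
Bind v := op(h(e, y1, e), g(y1, y1)); no other remaining equation mentions v. Substituting into the earlier binding gives x2 := mk(g(op(h(e, y1, e), g(y1, y1)), 4), 3).
Delete trivial equation e = e.
Decompose h/3: 4 = 4,  y1 = 4,  4 = 4.
Delete trivial equation 4 = 4.
Bind y1 := 4; no other remaining equation mentions y1. Substituting into the earlier bindings gives x2 := mk(g(op(h(e, 4, e), g(4, 4)), 4), 3), v := op(h(e, 4, e), g(4, 4)).
Delete trivial equation 4 = 4.
Delete trivial equation mk(3, 5) = mk(3, 5).
MGU = { q := op(e, 3), y2 := h(3, op(e, 3), e), u := op(e, 3), x2 := mk(g(op(h(e, 4, e), g(4, 4)), 4), 3), w := e, v := op(h(e, 4, e), g(4, 4)), y1 := 4 }, so x2 := mk(g(op(h(e, 4, e), g(4, 4)), 4), 3).

mk(g(op(h(e, 4, e), g(4, 4)), 4), 3)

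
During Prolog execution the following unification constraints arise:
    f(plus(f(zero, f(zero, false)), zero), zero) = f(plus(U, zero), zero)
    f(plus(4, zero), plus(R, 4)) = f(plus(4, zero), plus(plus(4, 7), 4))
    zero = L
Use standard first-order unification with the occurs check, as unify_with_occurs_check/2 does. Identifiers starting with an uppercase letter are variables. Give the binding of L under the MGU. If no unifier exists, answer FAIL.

Decompose f/2: plus(f(zero, f(zero, false)), zero) = plus(U, zero),  zero = zero.
Decompose plus/2: f(zero, f(zero, false)) = U,  zero = zero.
Bind U := f(zero, f(zero, false)); no other remaining equation mentions U.
Delete trivial equation zero = zero.
Delete trivial equation zero = zero.
Decompose f/2: plus(4, zero) = plus(4, zero),  plus(R, 4) = plus(plus(4, 7), 4).
Delete trivial equation plus(4, zero) = plus(4, zero).
Decompose plus/2: R = plus(4, 7),  4 = 4.
Bind R := plus(4, 7); no other remaining equation mentions R.
Delete trivial equation 4 = 4.
Bind L := zero.
MGU = { U = f(zero, f(zero, false)), R = plus(4, 7), L = zero }, so L = zero.

zero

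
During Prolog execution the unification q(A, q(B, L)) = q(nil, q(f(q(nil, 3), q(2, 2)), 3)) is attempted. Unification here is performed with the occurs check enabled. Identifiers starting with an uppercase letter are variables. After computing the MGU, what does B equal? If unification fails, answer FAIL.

Decompose q/2: A = nil,  q(B, L) = q(f(q(nil, 3), q(2, 2)), 3).
Bind A := nil; no other remaining equation mentions A.
Decompose q/2: B = f(q(nil, 3), q(2, 2)),  L = 3.
Bind B := f(q(nil, 3), q(2, 2)); no other remaining equation mentions B.
Bind L := 3.
MGU = { A ↦ nil, B ↦ f(q(nil, 3), q(2, 2)), L ↦ 3 }, so B ↦ f(q(nil, 3), q(2, 2)).

f(q(nil, 3), q(2, 2))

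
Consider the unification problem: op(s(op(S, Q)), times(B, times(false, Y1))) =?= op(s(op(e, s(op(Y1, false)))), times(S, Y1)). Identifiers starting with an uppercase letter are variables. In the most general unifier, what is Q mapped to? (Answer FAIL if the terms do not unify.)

Decompose op/2: s(op(S, Q)) =?= s(op(e, s(op(Y1, false)))),  times(B, times(false, Y1)) =?= times(S, Y1).
Decompose s/1: op(S, Q) =?= op(e, s(op(Y1, false))).
Decompose op/2: S =?= e,  Q =?= s(op(Y1, false)).
Bind S := e; substituting into the one remaining equation that mentions S gives: times(B, times(false, Y1)) =?= times(e, Y1).
Bind Q := s(op(Y1, false)); no other remaining equation mentions Q.
Decompose times/2: B =?= e,  times(false, Y1) =?= Y1.
Bind B := e; no other remaining equation mentions B.
Occurs check fails: Y1 occurs in times(false, Y1); the equation Y1 =?= times(false, Y1) has no finite solution.

FAIL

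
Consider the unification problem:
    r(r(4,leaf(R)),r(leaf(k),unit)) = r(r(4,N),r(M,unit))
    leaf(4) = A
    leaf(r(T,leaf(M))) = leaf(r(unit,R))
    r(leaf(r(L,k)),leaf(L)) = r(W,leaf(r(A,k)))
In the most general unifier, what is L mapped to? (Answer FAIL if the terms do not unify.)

Decompose r/2: r(4,leaf(R)) = r(4,N),  r(leaf(k),unit) = r(M,unit).
Decompose r/2: 4 = 4,  leaf(R) = N.
Delete trivial equation 4 = 4.
Bind N := leaf(R); no other remaining equation mentions N.
Decompose r/2: leaf(k) = M,  unit = unit.
Bind M := leaf(k); substituting into the one remaining equation that mentions M gives: leaf(r(T,leaf(leaf(k)))) = leaf(r(unit,R)).
Delete trivial equation unit = unit.
Bind A := leaf(4); substituting into the one remaining equation that mentions A gives: r(leaf(r(L,k)),leaf(L)) = r(W,leaf(r(leaf(4),k))).
Decompose leaf/1: r(T,leaf(leaf(k))) = r(unit,R).
Decompose r/2: T = unit,  leaf(leaf(k)) = R.
Bind T := unit; no other remaining equation mentions T.
Bind R := leaf(leaf(k)); no other remaining equation mentions R. Substituting into the earlier binding gives N := leaf(leaf(leaf(k))).
Decompose r/2: leaf(r(L,k)) = W,  leaf(L) = leaf(r(leaf(4),k)).
Bind W := leaf(r(L,k)); no other remaining equation mentions W.
Decompose leaf/1: L = r(leaf(4),k).
Bind L := r(leaf(4),k). Substituting into the earlier binding gives W := leaf(r(r(leaf(4),k),k)).
MGU = { N -> leaf(leaf(leaf(k))), M -> leaf(k), A -> leaf(4), T -> unit, R -> leaf(leaf(k)), W -> leaf(r(r(leaf(4),k),k)), L -> r(leaf(4),k) }, so L -> r(leaf(4),k).

r(leaf(4),k)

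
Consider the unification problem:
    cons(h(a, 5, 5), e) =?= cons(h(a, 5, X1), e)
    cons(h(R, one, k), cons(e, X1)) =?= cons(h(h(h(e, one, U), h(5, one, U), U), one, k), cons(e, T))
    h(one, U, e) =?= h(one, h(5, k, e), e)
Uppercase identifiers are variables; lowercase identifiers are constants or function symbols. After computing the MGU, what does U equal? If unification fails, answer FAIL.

h(5, k, e)

Decompose cons/2: h(a, 5, 5) =?= h(a, 5, X1),  e =?= e.
Decompose h/3: a =?= a,  5 =?= 5,  5 =?= X1.
Delete trivial equation a =?= a.
Delete trivial equation 5 =?= 5.
Bind X1 := 5; substituting into the one remaining equation that mentions X1 gives: cons(h(R, one, k), cons(e, 5)) =?= cons(h(h(h(e, one, U), h(5, one, U), U), one, k), cons(e, T)).
Delete trivial equation e =?= e.
Decompose cons/2: h(R, one, k) =?= h(h(h(e, one, U), h(5, one, U), U), one, k),  cons(e, 5) =?= cons(e, T).
Decompose h/3: R =?= h(h(e, one, U), h(5, one, U), U),  one =?= one,  k =?= k.
Bind R := h(h(e, one, U), h(5, one, U), U); no other remaining equation mentions R.
Delete trivial equation one =?= one.
Delete trivial equation k =?= k.
Decompose cons/2: e =?= e,  5 =?= T.
Delete trivial equation e =?= e.
Bind T := 5; no other remaining equation mentions T.
Decompose h/3: one =?= one,  U =?= h(5, k, e),  e =?= e.
Delete trivial equation one =?= one.
Bind U := h(5, k, e); no other remaining equation mentions U. Substituting into the earlier binding gives R := h(h(e, one, h(5, k, e)), h(5, one, h(5, k, e)), h(5, k, e)).
Delete trivial equation e =?= e.
MGU = { X1 -> 5, R -> h(h(e, one, h(5, k, e)), h(5, one, h(5, k, e)), h(5, k, e)), T -> 5, U -> h(5, k, e) }, so U -> h(5, k, e).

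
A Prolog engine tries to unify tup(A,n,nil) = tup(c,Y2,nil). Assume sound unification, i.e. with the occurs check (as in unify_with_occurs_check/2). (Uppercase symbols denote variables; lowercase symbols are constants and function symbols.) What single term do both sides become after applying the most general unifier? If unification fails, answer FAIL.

tup(c,n,nil)

Decompose tup/3: A = c,  n = Y2,  nil = nil.
Bind A := c; no other remaining equation mentions A.
Bind Y2 := n; no other remaining equation mentions Y2.
Delete trivial equation nil = nil.
Applying the MGU to either side gives tup(c,n,nil).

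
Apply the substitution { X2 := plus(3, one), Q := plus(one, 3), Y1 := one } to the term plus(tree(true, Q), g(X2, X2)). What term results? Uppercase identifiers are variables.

Replace each occurrence of X2 with plus(3, one).
Replace each occurrence of Q with plus(one, 3).
Result: plus(tree(true, plus(one, 3)), g(plus(3, one), plus(3, one))).

plus(tree(true, plus(one, 3)), g(plus(3, one), plus(3, one)))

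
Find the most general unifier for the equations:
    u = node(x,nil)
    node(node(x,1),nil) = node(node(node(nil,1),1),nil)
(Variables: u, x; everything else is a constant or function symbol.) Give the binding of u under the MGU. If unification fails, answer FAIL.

Bind u := node(x,nil); no other remaining equation mentions u.
Decompose node/2: node(x,1) = node(node(nil,1),1),  nil = nil.
Decompose node/2: x = node(nil,1),  1 = 1.
Bind x := node(nil,1); no other remaining equation mentions x. Substituting into the earlier binding gives u := node(node(nil,1),nil).
Delete trivial equation 1 = 1.
Delete trivial equation nil = nil.
MGU = { u := node(node(nil,1),nil), x := node(nil,1) }, so u := node(node(nil,1),nil).

node(node(nil,1),nil)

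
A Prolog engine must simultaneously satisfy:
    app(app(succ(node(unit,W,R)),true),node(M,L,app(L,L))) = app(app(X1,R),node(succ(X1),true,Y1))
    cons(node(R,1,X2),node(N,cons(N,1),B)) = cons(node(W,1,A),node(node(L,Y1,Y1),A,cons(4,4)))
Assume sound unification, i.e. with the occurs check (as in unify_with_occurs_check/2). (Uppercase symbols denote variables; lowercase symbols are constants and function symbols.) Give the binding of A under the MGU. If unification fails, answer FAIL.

Decompose app/2: app(succ(node(unit,W,R)),true) = app(X1,R),  node(M,L,app(L,L)) = node(succ(X1),true,Y1).
Decompose app/2: succ(node(unit,W,R)) = X1,  true = R.
Bind X1 := succ(node(unit,W,R)); substituting into the one remaining equation that mentions X1 gives: node(M,L,app(L,L)) = node(succ(succ(node(unit,W,R))),true,Y1).
Bind R := true; substituting into the remaining equations gives: node(M,L,app(L,L)) = node(succ(succ(node(unit,W,true))),true,Y1),  cons(node(true,1,X2),node(N,cons(N,1),B)) = cons(node(W,1,A),node(node(L,Y1,Y1),A,cons(4,4))). Substituting into the earlier binding gives X1 := succ(node(unit,W,true)).
Decompose node/3: M = succ(succ(node(unit,W,true))),  L = true,  app(L,L) = Y1.
Bind M := succ(succ(node(unit,W,true))); no other remaining equation mentions M.
Bind L := true; substituting into the remaining equations gives: app(true,true) = Y1,  cons(node(true,1,X2),node(N,cons(N,1),B)) = cons(node(W,1,A),node(node(true,Y1,Y1),A,cons(4,4))).
Bind Y1 := app(true,true); substituting into the remaining equation gives: cons(node(true,1,X2),node(N,cons(N,1),B)) = cons(node(W,1,A),node(node(true,app(true,true),app(true,true)),A,cons(4,4))).
Decompose cons/2: node(true,1,X2) = node(W,1,A),  node(N,cons(N,1),B) = node(node(true,app(true,true),app(true,true)),A,cons(4,4)).
Decompose node/3: true = W,  1 = 1,  X2 = A.
Bind W := true; no other remaining equation mentions W. Substituting into the earlier bindings gives X1 := succ(node(unit,true,true)), M := succ(succ(node(unit,true,true))).
Delete trivial equation 1 = 1.
Bind X2 := A; no other remaining equation mentions X2.
Decompose node/3: N = node(true,app(true,true),app(true,true)),  cons(N,1) = A,  B = cons(4,4).
Bind N := node(true,app(true,true),app(true,true)); substituting into the one remaining equation that mentions N gives: cons(node(true,app(true,true),app(true,true)),1) = A.
Bind A := cons(node(true,app(true,true),app(true,true)),1); no other remaining equation mentions A. Substituting into the earlier binding gives X2 := cons(node(true,app(true,true),app(true,true)),1).
Bind B := cons(4,4).
MGU = { X1 -> succ(node(unit,true,true)), R -> true, M -> succ(succ(node(unit,true,true))), L -> true, Y1 -> app(true,true), W -> true, X2 -> cons(node(true,app(true,true),app(true,true)),1), N -> node(true,app(true,true),app(true,true)), A -> cons(node(true,app(true,true),app(true,true)),1), B -> cons(4,4) }, so A -> cons(node(true,app(true,true),app(true,true)),1).

cons(node(true,app(true,true),app(true,true)),1)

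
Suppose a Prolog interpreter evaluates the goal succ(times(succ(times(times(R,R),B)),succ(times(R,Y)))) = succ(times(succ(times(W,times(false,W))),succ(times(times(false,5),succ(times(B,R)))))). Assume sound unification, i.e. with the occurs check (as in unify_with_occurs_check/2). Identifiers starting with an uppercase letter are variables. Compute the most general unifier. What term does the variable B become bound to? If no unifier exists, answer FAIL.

times(false,times(times(false,5),times(false,5)))

Decompose succ/1: times(succ(times(times(R,R),B)),succ(times(R,Y))) = times(succ(times(W,times(false,W))),succ(times(times(false,5),succ(times(B,R))))).
Decompose times/2: succ(times(times(R,R),B)) = succ(times(W,times(false,W))),  succ(times(R,Y)) = succ(times(times(false,5),succ(times(B,R)))).
Decompose succ/1: times(times(R,R),B) = times(W,times(false,W)).
Decompose times/2: times(R,R) = W,  B = times(false,W).
Bind W := times(R,R); substituting into the one remaining equation that mentions W gives: B = times(false,times(R,R)).
Bind B := times(false,times(R,R)); substituting into the remaining equation gives: succ(times(R,Y)) = succ(times(times(false,5),succ(times(times(false,times(R,R)),R)))).
Decompose succ/1: times(R,Y) = times(times(false,5),succ(times(times(false,times(R,R)),R))).
Decompose times/2: R = times(false,5),  Y = succ(times(times(false,times(R,R)),R)).
Bind R := times(false,5); substituting into the remaining equation gives: Y = succ(times(times(false,times(times(false,5),times(false,5))),times(false,5))). Substituting into the earlier bindings gives W := times(times(false,5),times(false,5)), B := times(false,times(times(false,5),times(false,5))).
Bind Y := succ(times(times(false,times(times(false,5),times(false,5))),times(false,5))).
MGU = { W = times(times(false,5),times(false,5)), B = times(false,times(times(false,5),times(false,5))), R = times(false,5), Y = succ(times(times(false,times(times(false,5),times(false,5))),times(false,5))) }, so B = times(false,times(times(false,5),times(false,5))).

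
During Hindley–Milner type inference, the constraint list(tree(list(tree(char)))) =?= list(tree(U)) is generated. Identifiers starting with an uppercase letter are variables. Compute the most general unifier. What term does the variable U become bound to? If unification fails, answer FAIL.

list(tree(char))

Decompose list/1: tree(list(tree(char))) =?= tree(U).
Decompose tree/1: list(tree(char)) =?= U.
Bind U := list(tree(char)).
MGU = { U -> list(tree(char)) }, so U -> list(tree(char)).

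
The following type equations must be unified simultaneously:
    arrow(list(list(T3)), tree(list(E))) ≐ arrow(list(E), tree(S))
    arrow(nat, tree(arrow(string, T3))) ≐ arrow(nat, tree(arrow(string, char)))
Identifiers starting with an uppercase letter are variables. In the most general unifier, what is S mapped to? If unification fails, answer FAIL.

list(list(char))

Decompose arrow/2: list(list(T3)) ≐ list(E),  tree(list(E)) ≐ tree(S).
Decompose list/1: list(T3) ≐ E.
Bind E := list(T3); substituting into the one remaining equation that mentions E gives: tree(list(list(T3))) ≐ tree(S).
Decompose tree/1: list(list(T3)) ≐ S.
Bind S := list(list(T3)); no other remaining equation mentions S.
Decompose arrow/2: nat ≐ nat,  tree(arrow(string, T3)) ≐ tree(arrow(string, char)).
Delete trivial equation nat ≐ nat.
Decompose tree/1: arrow(string, T3) ≐ arrow(string, char).
Decompose arrow/2: string ≐ string,  T3 ≐ char.
Delete trivial equation string ≐ string.
Bind T3 := char. Substituting into the earlier bindings gives E := list(char), S := list(list(char)).
MGU = { E ↦ list(char), S ↦ list(list(char)), T3 ↦ char }, so S ↦ list(list(char)).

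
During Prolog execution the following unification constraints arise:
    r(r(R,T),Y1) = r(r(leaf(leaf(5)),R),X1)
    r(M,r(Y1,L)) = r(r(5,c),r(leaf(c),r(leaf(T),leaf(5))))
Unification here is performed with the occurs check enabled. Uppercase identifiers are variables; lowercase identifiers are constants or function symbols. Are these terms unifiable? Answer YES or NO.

YES

Decompose r/2: r(R,T) = r(leaf(leaf(5)),R),  Y1 = X1.
Decompose r/2: R = leaf(leaf(5)),  T = R.
Bind R := leaf(leaf(5)); substituting into the one remaining equation that mentions R gives: T = leaf(leaf(5)).
Bind T := leaf(leaf(5)); substituting into the one remaining equation that mentions T gives: r(M,r(Y1,L)) = r(r(5,c),r(leaf(c),r(leaf(leaf(leaf(5))),leaf(5)))).
Bind Y1 := X1; substituting into the remaining equation gives: r(M,r(X1,L)) = r(r(5,c),r(leaf(c),r(leaf(leaf(leaf(5))),leaf(5)))).
Decompose r/2: M = r(5,c),  r(X1,L) = r(leaf(c),r(leaf(leaf(leaf(5))),leaf(5))).
Bind M := r(5,c); no other remaining equation mentions M.
Decompose r/2: X1 = leaf(c),  L = r(leaf(leaf(leaf(5))),leaf(5)).
Bind X1 := leaf(c); no other remaining equation mentions X1. Substituting into the earlier binding gives Y1 := leaf(c).
Bind L := r(leaf(leaf(leaf(5))),leaf(5)).
No equations remain and no clash or occurs-check failure arose, so a unifier exists.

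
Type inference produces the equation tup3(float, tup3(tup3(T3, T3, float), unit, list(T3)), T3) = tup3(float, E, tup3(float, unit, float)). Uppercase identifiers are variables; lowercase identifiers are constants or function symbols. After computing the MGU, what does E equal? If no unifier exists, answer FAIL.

tup3(tup3(tup3(float, unit, float), tup3(float, unit, float), float), unit, list(tup3(float, unit, float)))

Decompose tup3/3: float = float,  tup3(tup3(T3, T3, float), unit, list(T3)) = E,  T3 = tup3(float, unit, float).
Delete trivial equation float = float.
Bind E := tup3(tup3(T3, T3, float), unit, list(T3)); no other remaining equation mentions E.
Bind T3 := tup3(float, unit, float). Substituting into the earlier binding gives E := tup3(tup3(tup3(float, unit, float), tup3(float, unit, float), float), unit, list(tup3(float, unit, float))).
MGU = { E -> tup3(tup3(tup3(float, unit, float), tup3(float, unit, float), float), unit, list(tup3(float, unit, float))), T3 -> tup3(float, unit, float) }, so E -> tup3(tup3(tup3(float, unit, float), tup3(float, unit, float), float), unit, list(tup3(float, unit, float))).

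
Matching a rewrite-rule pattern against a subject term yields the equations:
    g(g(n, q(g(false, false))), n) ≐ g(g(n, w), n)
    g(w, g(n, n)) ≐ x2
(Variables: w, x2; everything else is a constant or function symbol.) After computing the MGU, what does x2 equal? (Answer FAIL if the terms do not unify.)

g(q(g(false, false)), g(n, n))

Decompose g/2: g(n, q(g(false, false))) ≐ g(n, w),  n ≐ n.
Decompose g/2: n ≐ n,  q(g(false, false)) ≐ w.
Delete trivial equation n ≐ n.
Bind w := q(g(false, false)); substituting into the one remaining equation that mentions w gives: g(q(g(false, false)), g(n, n)) ≐ x2.
Delete trivial equation n ≐ n.
Bind x2 := g(q(g(false, false)), g(n, n)).
MGU = { w ↦ q(g(false, false)), x2 ↦ g(q(g(false, false)), g(n, n)) }, so x2 ↦ g(q(g(false, false)), g(n, n)).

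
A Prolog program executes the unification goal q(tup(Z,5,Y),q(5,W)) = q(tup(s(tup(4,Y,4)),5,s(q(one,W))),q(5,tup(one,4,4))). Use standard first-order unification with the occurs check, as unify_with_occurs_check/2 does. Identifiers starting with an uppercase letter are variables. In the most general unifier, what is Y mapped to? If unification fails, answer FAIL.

s(q(one,tup(one,4,4)))

Decompose q/2: tup(Z,5,Y) = tup(s(tup(4,Y,4)),5,s(q(one,W))),  q(5,W) = q(5,tup(one,4,4)).
Decompose tup/3: Z = s(tup(4,Y,4)),  5 = 5,  Y = s(q(one,W)).
Bind Z := s(tup(4,Y,4)); no other remaining equation mentions Z.
Delete trivial equation 5 = 5.
Bind Y := s(q(one,W)); no other remaining equation mentions Y. Substituting into the earlier binding gives Z := s(tup(4,s(q(one,W)),4)).
Decompose q/2: 5 = 5,  W = tup(one,4,4).
Delete trivial equation 5 = 5.
Bind W := tup(one,4,4). Substituting into the earlier bindings gives Z := s(tup(4,s(q(one,tup(one,4,4))),4)), Y := s(q(one,tup(one,4,4))).
MGU = { Z -> s(tup(4,s(q(one,tup(one,4,4))),4)), Y -> s(q(one,tup(one,4,4))), W -> tup(one,4,4) }, so Y -> s(q(one,tup(one,4,4))).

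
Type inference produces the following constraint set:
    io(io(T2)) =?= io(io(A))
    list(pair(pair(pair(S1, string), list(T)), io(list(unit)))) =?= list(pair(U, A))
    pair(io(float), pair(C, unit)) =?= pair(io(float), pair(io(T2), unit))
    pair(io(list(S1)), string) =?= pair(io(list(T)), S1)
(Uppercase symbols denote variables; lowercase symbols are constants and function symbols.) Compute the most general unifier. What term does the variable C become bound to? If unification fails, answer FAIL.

io(io(list(unit)))

Decompose io/1: io(T2) =?= io(A).
Decompose io/1: T2 =?= A.
Bind T2 := A; substituting into the one remaining equation that mentions T2 gives: pair(io(float), pair(C, unit)) =?= pair(io(float), pair(io(A), unit)).
Decompose list/1: pair(pair(pair(S1, string), list(T)), io(list(unit))) =?= pair(U, A).
Decompose pair/2: pair(pair(S1, string), list(T)) =?= U,  io(list(unit)) =?= A.
Bind U := pair(pair(S1, string), list(T)); no other remaining equation mentions U.
Bind A := io(list(unit)); substituting into the one remaining equation that mentions A gives: pair(io(float), pair(C, unit)) =?= pair(io(float), pair(io(io(list(unit))), unit)). Substituting into the earlier binding gives T2 := io(list(unit)).
Decompose pair/2: io(float) =?= io(float),  pair(C, unit) =?= pair(io(io(list(unit))), unit).
Delete trivial equation io(float) =?= io(float).
Decompose pair/2: C =?= io(io(list(unit))),  unit =?= unit.
Bind C := io(io(list(unit))); no other remaining equation mentions C.
Delete trivial equation unit =?= unit.
Decompose pair/2: io(list(S1)) =?= io(list(T)),  string =?= S1.
Decompose io/1: list(S1) =?= list(T).
Decompose list/1: S1 =?= T.
Bind S1 := T; substituting into the remaining equation gives: string =?= T. Substituting into the earlier binding gives U := pair(pair(T, string), list(T)).
Bind T := string. Substituting into the earlier bindings gives U := pair(pair(string, string), list(string)), S1 := string.
MGU = { T2 -> io(list(unit)), U -> pair(pair(string, string), list(string)), A -> io(list(unit)), C -> io(io(list(unit))), S1 -> string, T -> string }, so C -> io(io(list(unit))).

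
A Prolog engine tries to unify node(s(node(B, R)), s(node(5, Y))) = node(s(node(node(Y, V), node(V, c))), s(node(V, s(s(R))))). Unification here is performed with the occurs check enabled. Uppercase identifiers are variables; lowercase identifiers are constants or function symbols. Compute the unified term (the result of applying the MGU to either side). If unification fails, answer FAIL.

Decompose node/2: s(node(B, R)) = s(node(node(Y, V), node(V, c))),  s(node(5, Y)) = s(node(V, s(s(R)))).
Decompose s/1: node(B, R) = node(node(Y, V), node(V, c)).
Decompose node/2: B = node(Y, V),  R = node(V, c).
Bind B := node(Y, V); no other remaining equation mentions B.
Bind R := node(V, c); substituting into the remaining equation gives: s(node(5, Y)) = s(node(V, s(s(node(V, c))))).
Decompose s/1: node(5, Y) = node(V, s(s(node(V, c)))).
Decompose node/2: 5 = V,  Y = s(s(node(V, c))).
Bind V := 5; substituting into the remaining equation gives: Y = s(s(node(5, c))). Substituting into the earlier bindings gives B := node(Y, 5), R := node(5, c).
Bind Y := s(s(node(5, c))). Substituting into the earlier binding gives B := node(s(s(node(5, c))), 5).
Applying the MGU to either side gives node(s(node(node(s(s(node(5, c))), 5), node(5, c))), s(node(5, s(s(node(5, c)))))).

node(s(node(node(s(s(node(5, c))), 5), node(5, c))), s(node(5, s(s(node(5, c))))))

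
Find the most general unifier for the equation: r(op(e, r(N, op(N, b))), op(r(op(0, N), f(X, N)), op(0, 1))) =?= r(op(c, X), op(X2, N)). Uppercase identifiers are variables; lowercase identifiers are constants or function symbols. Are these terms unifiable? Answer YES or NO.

Decompose r/2: op(e, r(N, op(N, b))) =?= op(c, X),  op(r(op(0, N), f(X, N)), op(0, 1)) =?= op(X2, N).
Decompose op/2: e =?= c,  r(N, op(N, b)) =?= X.
Clash: constants e and c differ; no unifier exists.

NO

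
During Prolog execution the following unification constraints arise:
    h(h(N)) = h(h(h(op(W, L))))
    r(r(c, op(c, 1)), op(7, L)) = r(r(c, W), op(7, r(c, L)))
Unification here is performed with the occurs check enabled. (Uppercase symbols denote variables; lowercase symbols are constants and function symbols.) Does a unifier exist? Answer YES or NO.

Decompose h/1: h(N) = h(h(op(W, L))).
Decompose h/1: N = h(op(W, L)).
Bind N := h(op(W, L)); no other remaining equation mentions N.
Decompose r/2: r(c, op(c, 1)) = r(c, W),  op(7, L) = op(7, r(c, L)).
Decompose r/2: c = c,  op(c, 1) = W.
Delete trivial equation c = c.
Bind W := op(c, 1); no other remaining equation mentions W. Substituting into the earlier binding gives N := h(op(op(c, 1), L)).
Decompose op/2: 7 = 7,  L = r(c, L).
Delete trivial equation 7 = 7.
Occurs check fails: L occurs in r(c, L); the equation L = r(c, L) has no finite solution.

NO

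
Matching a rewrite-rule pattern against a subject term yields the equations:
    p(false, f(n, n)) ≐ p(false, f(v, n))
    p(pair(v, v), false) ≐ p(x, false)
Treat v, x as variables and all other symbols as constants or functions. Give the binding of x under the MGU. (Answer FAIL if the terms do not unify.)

pair(n, n)

Decompose p/2: false ≐ false,  f(n, n) ≐ f(v, n).
Delete trivial equation false ≐ false.
Decompose f/2: n ≐ v,  n ≐ n.
Bind v := n; substituting into the one remaining equation that mentions v gives: p(pair(n, n), false) ≐ p(x, false).
Delete trivial equation n ≐ n.
Decompose p/2: pair(n, n) ≐ x,  false ≐ false.
Bind x := pair(n, n); no other remaining equation mentions x.
Delete trivial equation false ≐ false.
MGU = { v -> n, x -> pair(n, n) }, so x -> pair(n, n).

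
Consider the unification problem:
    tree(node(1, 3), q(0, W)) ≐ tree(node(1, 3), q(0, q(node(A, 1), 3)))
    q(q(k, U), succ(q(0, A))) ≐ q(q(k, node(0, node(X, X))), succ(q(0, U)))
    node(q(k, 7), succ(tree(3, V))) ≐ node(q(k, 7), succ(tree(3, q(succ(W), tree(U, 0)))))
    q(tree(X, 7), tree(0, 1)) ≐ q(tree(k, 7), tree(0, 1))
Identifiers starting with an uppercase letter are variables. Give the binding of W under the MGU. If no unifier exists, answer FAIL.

q(node(node(0, node(k, k)), 1), 3)

Decompose tree/2: node(1, 3) ≐ node(1, 3),  q(0, W) ≐ q(0, q(node(A, 1), 3)).
Delete trivial equation node(1, 3) ≐ node(1, 3).
Decompose q/2: 0 ≐ 0,  W ≐ q(node(A, 1), 3).
Delete trivial equation 0 ≐ 0.
Bind W := q(node(A, 1), 3); substituting into the one remaining equation that mentions W gives: node(q(k, 7), succ(tree(3, V))) ≐ node(q(k, 7), succ(tree(3, q(succ(q(node(A, 1), 3)), tree(U, 0))))).
Decompose q/2: q(k, U) ≐ q(k, node(0, node(X, X))),  succ(q(0, A)) ≐ succ(q(0, U)).
Decompose q/2: k ≐ k,  U ≐ node(0, node(X, X)).
Delete trivial equation k ≐ k.
Bind U := node(0, node(X, X)); substituting into the 2 remaining equations that mention U gives: succ(q(0, A)) ≐ succ(q(0, node(0, node(X, X)))),  node(q(k, 7), succ(tree(3, V))) ≐ node(q(k, 7), succ(tree(3, q(succ(q(node(A, 1), 3)), tree(node(0, node(X, X)), 0))))).
Decompose succ/1: q(0, A) ≐ q(0, node(0, node(X, X))).
Decompose q/2: 0 ≐ 0,  A ≐ node(0, node(X, X)).
Delete trivial equation 0 ≐ 0.
Bind A := node(0, node(X, X)); substituting into the one remaining equation that mentions A gives: node(q(k, 7), succ(tree(3, V))) ≐ node(q(k, 7), succ(tree(3, q(succ(q(node(node(0, node(X, X)), 1), 3)), tree(node(0, node(X, X)), 0))))). Substituting into the earlier binding gives W := q(node(node(0, node(X, X)), 1), 3).
Decompose node/2: q(k, 7) ≐ q(k, 7),  succ(tree(3, V)) ≐ succ(tree(3, q(succ(q(node(node(0, node(X, X)), 1), 3)), tree(node(0, node(X, X)), 0)))).
Delete trivial equation q(k, 7) ≐ q(k, 7).
Decompose succ/1: tree(3, V) ≐ tree(3, q(succ(q(node(node(0, node(X, X)), 1), 3)), tree(node(0, node(X, X)), 0))).
Decompose tree/2: 3 ≐ 3,  V ≐ q(succ(q(node(node(0, node(X, X)), 1), 3)), tree(node(0, node(X, X)), 0)).
Delete trivial equation 3 ≐ 3.
Bind V := q(succ(q(node(node(0, node(X, X)), 1), 3)), tree(node(0, node(X, X)), 0)); no other remaining equation mentions V.
Decompose q/2: tree(X, 7) ≐ tree(k, 7),  tree(0, 1) ≐ tree(0, 1).
Decompose tree/2: X ≐ k,  7 ≐ 7.
Bind X := k; no other remaining equation mentions X. Substituting into the earlier bindings gives W := q(node(node(0, node(k, k)), 1), 3), U := node(0, node(k, k)), A := node(0, node(k, k)), V := q(succ(q(node(node(0, node(k, k)), 1), 3)), tree(node(0, node(k, k)), 0)).
Delete trivial equation 7 ≐ 7.
Delete trivial equation tree(0, 1) ≐ tree(0, 1).
MGU = { W ↦ q(node(node(0, node(k, k)), 1), 3), U ↦ node(0, node(k, k)), A ↦ node(0, node(k, k)), V ↦ q(succ(q(node(node(0, node(k, k)), 1), 3)), tree(node(0, node(k, k)), 0)), X ↦ k }, so W ↦ q(node(node(0, node(k, k)), 1), 3).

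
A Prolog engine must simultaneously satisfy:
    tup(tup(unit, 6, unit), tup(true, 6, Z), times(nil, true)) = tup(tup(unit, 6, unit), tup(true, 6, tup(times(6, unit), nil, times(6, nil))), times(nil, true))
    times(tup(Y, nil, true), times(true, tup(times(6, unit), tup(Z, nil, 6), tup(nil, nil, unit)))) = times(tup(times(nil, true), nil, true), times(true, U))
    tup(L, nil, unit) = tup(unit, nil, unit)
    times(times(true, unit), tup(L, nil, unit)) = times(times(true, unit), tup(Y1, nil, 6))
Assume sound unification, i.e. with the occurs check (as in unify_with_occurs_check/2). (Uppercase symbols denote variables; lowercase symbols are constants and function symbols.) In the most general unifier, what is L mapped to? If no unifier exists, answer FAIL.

FAIL

Decompose tup/3: tup(unit, 6, unit) = tup(unit, 6, unit),  tup(true, 6, Z) = tup(true, 6, tup(times(6, unit), nil, times(6, nil))),  times(nil, true) = times(nil, true).
Delete trivial equation tup(unit, 6, unit) = tup(unit, 6, unit).
Decompose tup/3: true = true,  6 = 6,  Z = tup(times(6, unit), nil, times(6, nil)).
Delete trivial equation true = true.
Delete trivial equation 6 = 6.
Bind Z := tup(times(6, unit), nil, times(6, nil)); substituting into the one remaining equation that mentions Z gives: times(tup(Y, nil, true), times(true, tup(times(6, unit), tup(tup(times(6, unit), nil, times(6, nil)), nil, 6), tup(nil, nil, unit)))) = times(tup(times(nil, true), nil, true), times(true, U)).
Delete trivial equation times(nil, true) = times(nil, true).
Decompose times/2: tup(Y, nil, true) = tup(times(nil, true), nil, true),  times(true, tup(times(6, unit), tup(tup(times(6, unit), nil, times(6, nil)), nil, 6), tup(nil, nil, unit))) = times(true, U).
Decompose tup/3: Y = times(nil, true),  nil = nil,  true = true.
Bind Y := times(nil, true); no other remaining equation mentions Y.
Delete trivial equation nil = nil.
Delete trivial equation true = true.
Decompose times/2: true = true,  tup(times(6, unit), tup(tup(times(6, unit), nil, times(6, nil)), nil, 6), tup(nil, nil, unit)) = U.
Delete trivial equation true = true.
Bind U := tup(times(6, unit), tup(tup(times(6, unit), nil, times(6, nil)), nil, 6), tup(nil, nil, unit)); no other remaining equation mentions U.
Decompose tup/3: L = unit,  nil = nil,  unit = unit.
Bind L := unit; substituting into the one remaining equation that mentions L gives: times(times(true, unit), tup(unit, nil, unit)) = times(times(true, unit), tup(Y1, nil, 6)).
Delete trivial equation nil = nil.
Delete trivial equation unit = unit.
Decompose times/2: times(true, unit) = times(true, unit),  tup(unit, nil, unit) = tup(Y1, nil, 6).
Delete trivial equation times(true, unit) = times(true, unit).
Decompose tup/3: unit = Y1,  nil = nil,  unit = 6.
Bind Y1 := unit; no other remaining equation mentions Y1.
Delete trivial equation nil = nil.
Clash: constants unit and 6 differ; no unifier exists.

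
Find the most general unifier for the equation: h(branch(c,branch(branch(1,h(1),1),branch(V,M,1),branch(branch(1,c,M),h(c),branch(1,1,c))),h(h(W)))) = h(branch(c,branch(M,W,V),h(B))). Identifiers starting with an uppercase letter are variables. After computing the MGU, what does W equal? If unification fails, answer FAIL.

branch(branch(branch(1,c,branch(1,h(1),1)),h(c),branch(1,1,c)),branch(1,h(1),1),1)

Decompose h/1: branch(c,branch(branch(1,h(1),1),branch(V,M,1),branch(branch(1,c,M),h(c),branch(1,1,c))),h(h(W))) = branch(c,branch(M,W,V),h(B)).
Decompose branch/3: c = c,  branch(branch(1,h(1),1),branch(V,M,1),branch(branch(1,c,M),h(c),branch(1,1,c))) = branch(M,W,V),  h(h(W)) = h(B).
Delete trivial equation c = c.
Decompose branch/3: branch(1,h(1),1) = M,  branch(V,M,1) = W,  branch(branch(1,c,M),h(c),branch(1,1,c)) = V.
Bind M := branch(1,h(1),1); substituting into the 2 remaining equations that mention M gives: branch(V,branch(1,h(1),1),1) = W,  branch(branch(1,c,branch(1,h(1),1)),h(c),branch(1,1,c)) = V.
Bind W := branch(V,branch(1,h(1),1),1); substituting into the one remaining equation that mentions W gives: h(h(branch(V,branch(1,h(1),1),1))) = h(B).
Bind V := branch(branch(1,c,branch(1,h(1),1)),h(c),branch(1,1,c)); substituting into the remaining equation gives: h(h(branch(branch(branch(1,c,branch(1,h(1),1)),h(c),branch(1,1,c)),branch(1,h(1),1),1))) = h(B). Substituting into the earlier binding gives W := branch(branch(branch(1,c,branch(1,h(1),1)),h(c),branch(1,1,c)),branch(1,h(1),1),1).
Decompose h/1: h(branch(branch(branch(1,c,branch(1,h(1),1)),h(c),branch(1,1,c)),branch(1,h(1),1),1)) = B.
Bind B := h(branch(branch(branch(1,c,branch(1,h(1),1)),h(c),branch(1,1,c)),branch(1,h(1),1),1)).
MGU = { M -> branch(1,h(1),1), W -> branch(branch(branch(1,c,branch(1,h(1),1)),h(c),branch(1,1,c)),branch(1,h(1),1),1), V -> branch(branch(1,c,branch(1,h(1),1)),h(c),branch(1,1,c)), B -> h(branch(branch(branch(1,c,branch(1,h(1),1)),h(c),branch(1,1,c)),branch(1,h(1),1),1)) }, so W -> branch(branch(branch(1,c,branch(1,h(1),1)),h(c),branch(1,1,c)),branch(1,h(1),1),1).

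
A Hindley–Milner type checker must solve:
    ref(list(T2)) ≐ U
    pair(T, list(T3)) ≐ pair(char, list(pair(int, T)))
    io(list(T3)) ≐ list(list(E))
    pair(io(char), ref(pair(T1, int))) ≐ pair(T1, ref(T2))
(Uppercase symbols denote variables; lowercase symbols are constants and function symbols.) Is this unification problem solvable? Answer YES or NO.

NO

Bind U := ref(list(T2)); no other remaining equation mentions U.
Decompose pair/2: T ≐ char,  list(T3) ≐ list(pair(int, T)).
Bind T := char; substituting into the one remaining equation that mentions T gives: list(T3) ≐ list(pair(int, char)).
Decompose list/1: T3 ≐ pair(int, char).
Bind T3 := pair(int, char); substituting into the one remaining equation that mentions T3 gives: io(list(pair(int, char))) ≐ list(list(E)).
Clash: head symbols differ (io/1 vs list/1); no unifier exists.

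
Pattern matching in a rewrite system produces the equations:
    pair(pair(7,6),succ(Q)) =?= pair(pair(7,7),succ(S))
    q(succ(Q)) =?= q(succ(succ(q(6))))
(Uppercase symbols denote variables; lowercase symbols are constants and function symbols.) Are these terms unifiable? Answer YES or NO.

Decompose pair/2: pair(7,6) =?= pair(7,7),  succ(Q) =?= succ(S).
Decompose pair/2: 7 =?= 7,  6 =?= 7.
Delete trivial equation 7 =?= 7.
Clash: constants 6 and 7 differ; no unifier exists.

NO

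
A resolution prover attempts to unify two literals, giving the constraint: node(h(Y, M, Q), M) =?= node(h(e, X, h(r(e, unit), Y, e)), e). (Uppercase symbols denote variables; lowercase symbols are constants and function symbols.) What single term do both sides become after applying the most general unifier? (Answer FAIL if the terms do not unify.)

node(h(e, e, h(r(e, unit), e, e)), e)

Decompose node/2: h(Y, M, Q) =?= h(e, X, h(r(e, unit), Y, e)),  M =?= e.
Decompose h/3: Y =?= e,  M =?= X,  Q =?= h(r(e, unit), Y, e).
Bind Y := e; substituting into the one remaining equation that mentions Y gives: Q =?= h(r(e, unit), e, e).
Bind M := X; substituting into the one remaining equation that mentions M gives: X =?= e.
Bind Q := h(r(e, unit), e, e); no other remaining equation mentions Q.
Bind X := e. Substituting into the earlier binding gives M := e.
Applying the MGU to either side gives node(h(e, e, h(r(e, unit), e, e)), e).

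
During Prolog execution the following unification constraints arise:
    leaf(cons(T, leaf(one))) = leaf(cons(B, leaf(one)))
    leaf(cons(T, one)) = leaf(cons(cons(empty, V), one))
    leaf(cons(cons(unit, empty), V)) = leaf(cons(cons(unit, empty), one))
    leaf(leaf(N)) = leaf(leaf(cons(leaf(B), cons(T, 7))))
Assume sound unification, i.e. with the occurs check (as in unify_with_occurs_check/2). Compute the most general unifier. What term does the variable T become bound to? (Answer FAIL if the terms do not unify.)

Decompose leaf/1: cons(T, leaf(one)) = cons(B, leaf(one)).
Decompose cons/2: T = B,  leaf(one) = leaf(one).
Bind T := B; substituting into the 2 remaining equations that mention T gives: leaf(cons(B, one)) = leaf(cons(cons(empty, V), one)),  leaf(leaf(N)) = leaf(leaf(cons(leaf(B), cons(B, 7)))).
Delete trivial equation leaf(one) = leaf(one).
Decompose leaf/1: cons(B, one) = cons(cons(empty, V), one).
Decompose cons/2: B = cons(empty, V),  one = one.
Bind B := cons(empty, V); substituting into the one remaining equation that mentions B gives: leaf(leaf(N)) = leaf(leaf(cons(leaf(cons(empty, V)), cons(cons(empty, V), 7)))). Substituting into the earlier binding gives T := cons(empty, V).
Delete trivial equation one = one.
Decompose leaf/1: cons(cons(unit, empty), V) = cons(cons(unit, empty), one).
Decompose cons/2: cons(unit, empty) = cons(unit, empty),  V = one.
Delete trivial equation cons(unit, empty) = cons(unit, empty).
Bind V := one; substituting into the remaining equation gives: leaf(leaf(N)) = leaf(leaf(cons(leaf(cons(empty, one)), cons(cons(empty, one), 7)))). Substituting into the earlier bindings gives T := cons(empty, one), B := cons(empty, one).
Decompose leaf/1: leaf(N) = leaf(cons(leaf(cons(empty, one)), cons(cons(empty, one), 7))).
Decompose leaf/1: N = cons(leaf(cons(empty, one)), cons(cons(empty, one), 7)).
Bind N := cons(leaf(cons(empty, one)), cons(cons(empty, one), 7)).
MGU = { T -> cons(empty, one), B -> cons(empty, one), V -> one, N -> cons(leaf(cons(empty, one)), cons(cons(empty, one), 7)) }, so T -> cons(empty, one).

cons(empty, one)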